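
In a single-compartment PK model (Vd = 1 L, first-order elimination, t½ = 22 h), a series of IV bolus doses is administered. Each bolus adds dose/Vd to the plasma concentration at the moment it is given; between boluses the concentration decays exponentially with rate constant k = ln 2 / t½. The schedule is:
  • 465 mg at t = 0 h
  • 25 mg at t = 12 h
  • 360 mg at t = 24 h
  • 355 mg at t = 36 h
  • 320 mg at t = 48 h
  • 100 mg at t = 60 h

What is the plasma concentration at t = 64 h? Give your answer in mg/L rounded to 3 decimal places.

597.231 mg/L

k = ln 2 / 22 = 0.03151 per h
Dose 1 (465 mg at t=0 h): 465·exp(−0.03151·64) = 61.906 mg/L
Dose 2 (25 mg at t=12 h): 25·exp(−0.03151·52) = 4.858 mg/L
Dose 3 (360 mg at t=24 h): 360·exp(−0.03151·40) = 102.088 mg/L
Dose 4 (355 mg at t=36 h): 355·exp(−0.03151·28) = 146.926 mg/L
Dose 5 (320 mg at t=48 h): 320·exp(−0.03151·16) = 193.294 mg/L
Dose 6 (100 mg at t=60 h): 100·exp(−0.03151·4) = 88.159 mg/L
C(64) = 61.906 + 4.858 + 102.088 + 146.926 + 193.294 + 88.159 = 597.231 mg/L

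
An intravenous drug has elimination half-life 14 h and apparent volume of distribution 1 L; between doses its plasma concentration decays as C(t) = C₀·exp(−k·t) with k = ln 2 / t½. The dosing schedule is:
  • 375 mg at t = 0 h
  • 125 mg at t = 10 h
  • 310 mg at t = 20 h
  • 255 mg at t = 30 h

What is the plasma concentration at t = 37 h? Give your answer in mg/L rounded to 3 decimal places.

406.796 mg/L

k = ln 2 / 14 = 0.04951 per h
Dose 1 (375 mg at t=0 h): 375·exp(−0.04951·37) = 60.042 mg/L
Dose 2 (125 mg at t=10 h): 125·exp(−0.04951·27) = 32.836 mg/L
Dose 3 (310 mg at t=20 h): 310·exp(−0.04951·17) = 133.606 mg/L
Dose 4 (255 mg at t=30 h): 255·exp(−0.04951·7) = 180.312 mg/L
C(37) = 60.042 + 32.836 + 133.606 + 180.312 = 406.796 mg/L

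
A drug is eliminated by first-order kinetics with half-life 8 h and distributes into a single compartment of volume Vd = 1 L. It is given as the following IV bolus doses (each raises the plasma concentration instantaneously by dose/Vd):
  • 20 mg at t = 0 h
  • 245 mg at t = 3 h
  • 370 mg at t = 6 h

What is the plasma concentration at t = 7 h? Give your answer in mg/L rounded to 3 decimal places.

k = ln 2 / 8 = 0.08664 per h
Dose 1 (20 mg at t=0 h): 20·exp(−0.08664·7) = 10.905 mg/L
Dose 2 (245 mg at t=3 h): 245·exp(−0.08664·4) = 173.241 mg/L
Dose 3 (370 mg at t=6 h): 370·exp(−0.08664·1) = 339.291 mg/L
C(7) = 10.905 + 173.241 + 339.291 = 523.438 mg/L

523.438 mg/L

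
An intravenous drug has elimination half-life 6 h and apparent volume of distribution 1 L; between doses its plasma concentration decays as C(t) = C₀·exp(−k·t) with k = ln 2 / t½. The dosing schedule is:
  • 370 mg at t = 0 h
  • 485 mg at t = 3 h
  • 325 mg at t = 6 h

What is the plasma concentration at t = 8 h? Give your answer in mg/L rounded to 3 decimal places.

676.984 mg/L

k = ln 2 / 6 = 0.11552 per h
Dose 1 (370 mg at t=0 h): 370·exp(−0.11552·8) = 146.835 mg/L
Dose 2 (485 mg at t=3 h): 485·exp(−0.11552·5) = 272.197 mg/L
Dose 3 (325 mg at t=6 h): 325·exp(−0.11552·2) = 257.953 mg/L
C(8) = 146.835 + 272.197 + 257.953 = 676.984 mg/L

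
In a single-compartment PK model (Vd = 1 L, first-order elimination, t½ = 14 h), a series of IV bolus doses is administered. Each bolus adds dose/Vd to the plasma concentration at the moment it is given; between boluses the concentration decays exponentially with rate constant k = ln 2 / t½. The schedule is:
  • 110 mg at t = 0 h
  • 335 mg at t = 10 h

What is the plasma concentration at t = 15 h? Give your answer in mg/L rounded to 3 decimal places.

k = ln 2 / 14 = 0.04951 per h
Dose 1 (110 mg at t=0 h): 110·exp(−0.04951·15) = 52.343 mg/L
Dose 2 (335 mg at t=10 h): 335·exp(−0.04951·5) = 261.538 mg/L
C(15) = 52.343 + 261.538 = 313.881 mg/L

313.881 mg/L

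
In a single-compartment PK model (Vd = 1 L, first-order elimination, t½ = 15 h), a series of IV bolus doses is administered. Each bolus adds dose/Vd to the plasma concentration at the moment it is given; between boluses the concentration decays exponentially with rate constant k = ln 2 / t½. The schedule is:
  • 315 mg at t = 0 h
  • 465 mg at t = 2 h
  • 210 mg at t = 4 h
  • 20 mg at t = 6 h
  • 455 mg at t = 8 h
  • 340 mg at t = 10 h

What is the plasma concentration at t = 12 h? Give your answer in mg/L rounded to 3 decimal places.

1322.309 mg/L

k = ln 2 / 15 = 0.04621 per h
Dose 1 (315 mg at t=0 h): 315·exp(−0.04621·12) = 180.920 mg/L
Dose 2 (465 mg at t=2 h): 465·exp(−0.04621·10) = 292.932 mg/L
Dose 3 (210 mg at t=4 h): 210·exp(−0.04621·8) = 145.101 mg/L
Dose 4 (20 mg at t=6 h): 20·exp(−0.04621·6) = 15.157 mg/L
Dose 5 (455 mg at t=8 h): 455·exp(−0.04621·4) = 378.213 mg/L
Dose 6 (340 mg at t=10 h): 340·exp(−0.04621·2) = 309.986 mg/L
C(12) = 180.920 + 292.932 + 145.101 + 15.157 + 378.213 + 309.986 = 1322.309 mg/L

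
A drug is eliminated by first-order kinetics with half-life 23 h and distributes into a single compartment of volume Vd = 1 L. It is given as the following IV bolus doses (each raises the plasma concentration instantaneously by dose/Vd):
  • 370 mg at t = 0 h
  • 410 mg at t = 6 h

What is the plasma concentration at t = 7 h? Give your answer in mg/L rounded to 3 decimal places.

k = ln 2 / 23 = 0.03014 per h
Dose 1 (370 mg at t=0 h): 370·exp(−0.03014·7) = 299.629 mg/L
Dose 2 (410 mg at t=6 h): 410·exp(−0.03014·1) = 397.828 mg/L
C(7) = 299.629 + 397.828 = 697.457 mg/L

697.457 mg/L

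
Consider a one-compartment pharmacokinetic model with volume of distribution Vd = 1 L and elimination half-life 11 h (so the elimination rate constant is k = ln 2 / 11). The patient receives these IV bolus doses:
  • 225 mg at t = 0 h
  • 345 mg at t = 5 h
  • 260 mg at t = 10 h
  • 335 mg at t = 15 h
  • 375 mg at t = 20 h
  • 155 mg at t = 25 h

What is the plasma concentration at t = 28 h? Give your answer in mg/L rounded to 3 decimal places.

k = ln 2 / 11 = 0.06301 per h
Dose 1 (225 mg at t=0 h): 225·exp(−0.06301·28) = 38.541 mg/L
Dose 2 (345 mg at t=5 h): 345·exp(−0.06301·23) = 80.983 mg/L
Dose 3 (260 mg at t=10 h): 260·exp(−0.06301·18) = 83.633 mg/L
Dose 4 (335 mg at t=15 h): 335·exp(−0.06301·13) = 147.667 mg/L
Dose 5 (375 mg at t=20 h): 375·exp(−0.06301·8) = 226.517 mg/L
Dose 6 (155 mg at t=25 h): 155·exp(−0.06301·3) = 128.302 mg/L
C(28) = 38.541 + 80.983 + 83.633 + 147.667 + 226.517 + 128.302 = 705.642 mg/L

705.642 mg/L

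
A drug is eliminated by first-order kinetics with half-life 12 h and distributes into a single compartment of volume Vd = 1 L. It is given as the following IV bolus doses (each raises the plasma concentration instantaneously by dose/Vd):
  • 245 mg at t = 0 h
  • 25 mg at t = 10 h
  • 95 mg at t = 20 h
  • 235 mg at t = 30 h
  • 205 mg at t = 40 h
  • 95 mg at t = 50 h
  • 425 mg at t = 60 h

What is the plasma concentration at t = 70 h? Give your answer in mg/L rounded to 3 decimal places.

338.368 mg/L

k = ln 2 / 12 = 0.05776 per h
Dose 1 (245 mg at t=0 h): 245·exp(−0.05776·70) = 4.297 mg/L
Dose 2 (25 mg at t=10 h): 25·exp(−0.05776·60) = 0.781 mg/L
Dose 3 (95 mg at t=20 h): 95·exp(−0.05776·50) = 5.290 mg/L
Dose 4 (235 mg at t=30 h): 235·exp(−0.05776·40) = 23.315 mg/L
Dose 5 (205 mg at t=40 h): 205·exp(−0.05776·30) = 36.239 mg/L
Dose 6 (95 mg at t=50 h): 95·exp(−0.05776·20) = 29.923 mg/L
Dose 7 (425 mg at t=60 h): 425·exp(−0.05776·10) = 238.523 mg/L
C(70) = 4.297 + 0.781 + 5.290 + 23.315 + 36.239 + 29.923 + 238.523 = 338.368 mg/L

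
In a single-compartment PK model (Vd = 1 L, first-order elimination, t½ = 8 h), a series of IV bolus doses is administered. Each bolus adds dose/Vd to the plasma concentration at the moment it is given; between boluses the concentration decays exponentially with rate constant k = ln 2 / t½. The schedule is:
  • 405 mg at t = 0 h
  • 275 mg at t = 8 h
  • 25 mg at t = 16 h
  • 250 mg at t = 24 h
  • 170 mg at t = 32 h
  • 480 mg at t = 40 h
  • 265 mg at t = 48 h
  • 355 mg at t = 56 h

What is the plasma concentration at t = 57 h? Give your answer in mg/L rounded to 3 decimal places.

598.453 mg/L

k = ln 2 / 8 = 0.08664 per h
Dose 1 (405 mg at t=0 h): 405·exp(−0.08664·57) = 2.901 mg/L
Dose 2 (275 mg at t=8 h): 275·exp(−0.08664·49) = 3.940 mg/L
Dose 3 (25 mg at t=16 h): 25·exp(−0.08664·41) = 0.716 mg/L
Dose 4 (250 mg at t=24 h): 250·exp(−0.08664·33) = 14.328 mg/L
Dose 5 (170 mg at t=32 h): 170·exp(−0.08664·25) = 19.486 mg/L
Dose 6 (480 mg at t=40 h): 480·exp(−0.08664·17) = 110.040 mg/L
Dose 7 (265 mg at t=48 h): 265·exp(−0.08664·9) = 121.503 mg/L
Dose 8 (355 mg at t=56 h): 355·exp(−0.08664·1) = 325.536 mg/L
C(57) = 2.901 + 3.940 + 0.716 + 14.328 + 19.486 + 110.040 + 121.503 + 325.536 = 598.453 mg/L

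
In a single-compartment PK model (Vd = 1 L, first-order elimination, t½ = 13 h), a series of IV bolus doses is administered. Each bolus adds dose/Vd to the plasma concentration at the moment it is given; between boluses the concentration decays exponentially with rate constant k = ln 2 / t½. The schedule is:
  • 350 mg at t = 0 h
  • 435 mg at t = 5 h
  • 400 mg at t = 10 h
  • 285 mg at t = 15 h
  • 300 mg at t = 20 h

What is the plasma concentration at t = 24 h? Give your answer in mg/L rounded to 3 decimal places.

863.669 mg/L

k = ln 2 / 13 = 0.05332 per h
Dose 1 (350 mg at t=0 h): 350·exp(−0.05332·24) = 97.347 mg/L
Dose 2 (435 mg at t=5 h): 435·exp(−0.05332·19) = 157.951 mg/L
Dose 3 (400 mg at t=10 h): 400·exp(−0.05332·14) = 189.616 mg/L
Dose 4 (285 mg at t=15 h): 285·exp(−0.05332·9) = 176.376 mg/L
Dose 5 (300 mg at t=20 h): 300·exp(−0.05332·4) = 242.380 mg/L
C(24) = 97.347 + 157.951 + 189.616 + 176.376 + 242.380 = 863.669 mg/L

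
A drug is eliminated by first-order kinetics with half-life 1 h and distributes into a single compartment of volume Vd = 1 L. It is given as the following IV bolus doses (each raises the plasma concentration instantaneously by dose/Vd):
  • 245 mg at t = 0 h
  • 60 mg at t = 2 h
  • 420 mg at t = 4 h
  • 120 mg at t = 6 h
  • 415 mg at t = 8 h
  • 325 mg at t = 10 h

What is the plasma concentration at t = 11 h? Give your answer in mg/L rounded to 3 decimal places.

221.643 mg/L

k = ln 2 / 1 = 0.69315 per h
Dose 1 (245 mg at t=0 h): 245·exp(−0.69315·11) = 0.120 mg/L
Dose 2 (60 mg at t=2 h): 60·exp(−0.69315·9) = 0.117 mg/L
Dose 3 (420 mg at t=4 h): 420·exp(−0.69315·7) = 3.281 mg/L
Dose 4 (120 mg at t=6 h): 120·exp(−0.69315·5) = 3.750 mg/L
Dose 5 (415 mg at t=8 h): 415·exp(−0.69315·3) = 51.875 mg/L
Dose 6 (325 mg at t=10 h): 325·exp(−0.69315·1) = 162.500 mg/L
C(11) = 0.120 + 0.117 + 3.281 + 3.750 + 51.875 + 162.500 = 221.643 mg/L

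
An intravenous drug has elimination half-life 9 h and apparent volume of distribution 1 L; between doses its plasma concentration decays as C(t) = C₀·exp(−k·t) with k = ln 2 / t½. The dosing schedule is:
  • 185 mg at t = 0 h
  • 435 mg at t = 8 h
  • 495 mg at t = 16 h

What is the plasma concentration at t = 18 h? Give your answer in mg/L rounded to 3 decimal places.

k = ln 2 / 9 = 0.07702 per h
Dose 1 (185 mg at t=0 h): 185·exp(−0.07702·18) = 46.250 mg/L
Dose 2 (435 mg at t=8 h): 435·exp(−0.07702·10) = 201.378 mg/L
Dose 3 (495 mg at t=16 h): 495·exp(−0.07702·2) = 424.336 mg/L
C(18) = 46.250 + 201.378 + 424.336 = 671.964 mg/L

671.964 mg/L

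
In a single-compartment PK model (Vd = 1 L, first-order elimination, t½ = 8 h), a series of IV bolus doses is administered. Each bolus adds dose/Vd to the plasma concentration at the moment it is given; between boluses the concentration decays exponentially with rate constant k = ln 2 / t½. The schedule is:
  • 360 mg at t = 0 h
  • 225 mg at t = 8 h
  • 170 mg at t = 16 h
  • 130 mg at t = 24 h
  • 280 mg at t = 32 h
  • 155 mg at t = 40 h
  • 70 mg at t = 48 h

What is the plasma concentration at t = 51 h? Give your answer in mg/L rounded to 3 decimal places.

k = ln 2 / 8 = 0.08664 per h
Dose 1 (360 mg at t=0 h): 360·exp(−0.08664·51) = 4.337 mg/L
Dose 2 (225 mg at t=8 h): 225·exp(−0.08664·43) = 5.422 mg/L
Dose 3 (170 mg at t=16 h): 170·exp(−0.08664·35) = 8.193 mg/L
Dose 4 (130 mg at t=24 h): 130·exp(−0.08664·27) = 12.530 mg/L
Dose 5 (280 mg at t=32 h): 280·exp(−0.08664·19) = 53.977 mg/L
Dose 6 (155 mg at t=40 h): 155·exp(−0.08664·11) = 59.761 mg/L
Dose 7 (70 mg at t=48 h): 70·exp(−0.08664·3) = 53.977 mg/L
C(51) = 4.337 + 5.422 + 8.193 + 12.530 + 53.977 + 59.761 + 53.977 = 198.198 mg/L

198.198 mg/L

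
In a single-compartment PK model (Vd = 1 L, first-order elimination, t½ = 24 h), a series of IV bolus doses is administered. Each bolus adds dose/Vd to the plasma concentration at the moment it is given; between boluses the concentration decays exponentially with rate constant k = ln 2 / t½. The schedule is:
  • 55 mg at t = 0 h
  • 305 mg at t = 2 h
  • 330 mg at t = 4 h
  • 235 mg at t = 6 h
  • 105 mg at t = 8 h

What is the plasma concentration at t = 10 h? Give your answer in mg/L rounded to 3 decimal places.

k = ln 2 / 24 = 0.02888 per h
Dose 1 (55 mg at t=0 h): 55·exp(−0.02888·10) = 41.203 mg/L
Dose 2 (305 mg at t=2 h): 305·exp(−0.02888·8) = 242.079 mg/L
Dose 3 (330 mg at t=4 h): 330·exp(−0.02888·6) = 277.496 mg/L
Dose 4 (235 mg at t=6 h): 235·exp(−0.02888·4) = 209.361 mg/L
Dose 5 (105 mg at t=8 h): 105·exp(−0.02888·2) = 99.107 mg/L
C(10) = 41.203 + 242.079 + 277.496 + 209.361 + 99.107 = 869.246 mg/L

869.246 mg/L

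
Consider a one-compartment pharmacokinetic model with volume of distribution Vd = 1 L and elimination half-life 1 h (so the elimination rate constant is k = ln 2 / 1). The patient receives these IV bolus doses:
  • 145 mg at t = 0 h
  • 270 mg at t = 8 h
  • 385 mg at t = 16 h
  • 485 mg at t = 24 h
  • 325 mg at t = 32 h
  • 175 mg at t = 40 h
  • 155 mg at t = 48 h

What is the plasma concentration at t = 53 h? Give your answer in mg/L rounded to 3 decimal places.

k = ln 2 / 1 = 0.69315 per h
Dose 1 (145 mg at t=0 h): 145·exp(−0.69315·53) = 0.000 mg/L
Dose 2 (270 mg at t=8 h): 270·exp(−0.69315·45) = 0.000 mg/L
Dose 3 (385 mg at t=16 h): 385·exp(−0.69315·37) = 0.000 mg/L
Dose 4 (485 mg at t=24 h): 485·exp(−0.69315·29) = 0.000 mg/L
Dose 5 (325 mg at t=32 h): 325·exp(−0.69315·21) = 0.000 mg/L
Dose 6 (175 mg at t=40 h): 175·exp(−0.69315·13) = 0.021 mg/L
Dose 7 (155 mg at t=48 h): 155·exp(−0.69315·5) = 4.844 mg/L
C(53) = 0.000 + 0.000 + 0.000 + 0.000 + 0.000 + 0.021 + 4.844 = 4.865 mg/L

4.865 mg/L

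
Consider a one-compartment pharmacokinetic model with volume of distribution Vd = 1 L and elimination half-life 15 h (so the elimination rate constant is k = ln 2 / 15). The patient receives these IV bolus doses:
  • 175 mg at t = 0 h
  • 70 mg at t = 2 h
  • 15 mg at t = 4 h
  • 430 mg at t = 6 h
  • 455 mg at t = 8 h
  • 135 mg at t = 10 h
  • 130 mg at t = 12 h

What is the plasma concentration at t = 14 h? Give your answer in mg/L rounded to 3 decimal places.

k = ln 2 / 15 = 0.04621 per h
Dose 1 (175 mg at t=0 h): 175·exp(−0.04621·14) = 91.638 mg/L
Dose 2 (70 mg at t=2 h): 70·exp(−0.04621·12) = 40.204 mg/L
Dose 3 (15 mg at t=4 h): 15·exp(−0.04621·10) = 9.449 mg/L
Dose 4 (430 mg at t=6 h): 430·exp(−0.04621·8) = 297.111 mg/L
Dose 5 (455 mg at t=8 h): 455·exp(−0.04621·6) = 344.826 mg/L
Dose 6 (135 mg at t=10 h): 135·exp(−0.04621·4) = 112.217 mg/L
Dose 7 (130 mg at t=12 h): 130·exp(−0.04621·2) = 118.524 mg/L
C(14) = 91.638 + 40.204 + 9.449 + 297.111 + 344.826 + 112.217 + 118.524 = 1013.970 mg/L

1013.970 mg/L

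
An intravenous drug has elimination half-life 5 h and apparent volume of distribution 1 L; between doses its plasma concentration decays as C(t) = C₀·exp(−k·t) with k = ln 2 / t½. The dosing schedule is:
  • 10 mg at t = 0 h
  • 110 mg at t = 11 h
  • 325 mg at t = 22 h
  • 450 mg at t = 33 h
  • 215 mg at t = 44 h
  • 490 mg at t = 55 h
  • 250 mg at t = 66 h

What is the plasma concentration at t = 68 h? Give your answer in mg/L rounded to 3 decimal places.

k = ln 2 / 5 = 0.13863 per h
Dose 1 (10 mg at t=0 h): 10·exp(−0.13863·68) = 0.001 mg/L
Dose 2 (110 mg at t=11 h): 110·exp(−0.13863·57) = 0.041 mg/L
Dose 3 (325 mg at t=22 h): 325·exp(−0.13863·46) = 0.553 mg/L
Dose 4 (450 mg at t=33 h): 450·exp(−0.13863·35) = 3.516 mg/L
Dose 5 (215 mg at t=44 h): 215·exp(−0.13863·24) = 7.718 mg/L
Dose 6 (490 mg at t=55 h): 490·exp(−0.13863·13) = 80.820 mg/L
Dose 7 (250 mg at t=66 h): 250·exp(−0.13863·2) = 189.465 mg/L
C(68) = 0.001 + 0.041 + 0.553 + 3.516 + 7.718 + 80.820 + 189.465 = 282.112 mg/L

282.112 mg/L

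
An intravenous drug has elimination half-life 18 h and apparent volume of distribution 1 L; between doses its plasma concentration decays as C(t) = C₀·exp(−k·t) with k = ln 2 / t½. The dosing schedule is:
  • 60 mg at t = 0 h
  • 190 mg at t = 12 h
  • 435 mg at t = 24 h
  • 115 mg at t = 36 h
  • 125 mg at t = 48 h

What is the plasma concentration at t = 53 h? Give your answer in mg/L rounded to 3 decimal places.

k = ln 2 / 18 = 0.03851 per h
Dose 1 (60 mg at t=0 h): 60·exp(−0.03851·53) = 7.794 mg/L
Dose 2 (190 mg at t=12 h): 190·exp(−0.03851·41) = 39.181 mg/L
Dose 3 (435 mg at t=24 h): 435·exp(−0.03851·29) = 142.396 mg/L
Dose 4 (115 mg at t=36 h): 115·exp(−0.03851·17) = 59.757 mg/L
Dose 5 (125 mg at t=48 h): 125·exp(−0.03851·5) = 103.108 mg/L
C(53) = 7.794 + 39.181 + 142.396 + 59.757 + 103.108 = 352.236 mg/L

352.236 mg/L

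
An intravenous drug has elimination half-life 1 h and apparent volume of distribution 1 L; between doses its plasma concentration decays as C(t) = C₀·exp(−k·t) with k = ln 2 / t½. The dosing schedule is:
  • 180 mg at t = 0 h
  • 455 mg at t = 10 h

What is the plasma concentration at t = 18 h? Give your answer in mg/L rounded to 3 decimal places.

1.778 mg/L

k = ln 2 / 1 = 0.69315 per h
Dose 1 (180 mg at t=0 h): 180·exp(−0.69315·18) = 0.001 mg/L
Dose 2 (455 mg at t=10 h): 455·exp(−0.69315·8) = 1.777 mg/L
C(18) = 0.001 + 1.777 = 1.778 mg/L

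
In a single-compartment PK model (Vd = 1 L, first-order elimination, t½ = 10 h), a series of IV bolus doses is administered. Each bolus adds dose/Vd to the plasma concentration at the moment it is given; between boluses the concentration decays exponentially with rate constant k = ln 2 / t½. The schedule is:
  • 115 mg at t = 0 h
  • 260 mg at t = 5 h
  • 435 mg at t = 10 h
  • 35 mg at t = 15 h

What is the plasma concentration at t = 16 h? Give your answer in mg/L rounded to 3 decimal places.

478.879 mg/L

k = ln 2 / 10 = 0.06931 per h
Dose 1 (115 mg at t=0 h): 115·exp(−0.06931·16) = 37.936 mg/L
Dose 2 (260 mg at t=5 h): 260·exp(−0.06931·11) = 121.294 mg/L
Dose 3 (435 mg at t=10 h): 435·exp(−0.06931·6) = 286.993 mg/L
Dose 4 (35 mg at t=15 h): 35·exp(−0.06931·1) = 32.656 mg/L
C(16) = 37.936 + 121.294 + 286.993 + 32.656 = 478.879 mg/L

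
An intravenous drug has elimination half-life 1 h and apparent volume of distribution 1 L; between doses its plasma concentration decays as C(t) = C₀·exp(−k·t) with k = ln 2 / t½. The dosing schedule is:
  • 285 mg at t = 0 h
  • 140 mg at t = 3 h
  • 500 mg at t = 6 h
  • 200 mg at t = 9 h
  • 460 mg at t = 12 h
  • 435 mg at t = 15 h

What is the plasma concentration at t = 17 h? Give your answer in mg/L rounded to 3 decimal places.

k = ln 2 / 1 = 0.69315 per h
Dose 1 (285 mg at t=0 h): 285·exp(−0.69315·17) = 0.002 mg/L
Dose 2 (140 mg at t=3 h): 140·exp(−0.69315·14) = 0.009 mg/L
Dose 3 (500 mg at t=6 h): 500·exp(−0.69315·11) = 0.244 mg/L
Dose 4 (200 mg at t=9 h): 200·exp(−0.69315·8) = 0.781 mg/L
Dose 5 (460 mg at t=12 h): 460·exp(−0.69315·5) = 14.375 mg/L
Dose 6 (435 mg at t=15 h): 435·exp(−0.69315·2) = 108.750 mg/L
C(17) = 0.002 + 0.009 + 0.244 + 0.781 + 14.375 + 108.750 = 124.161 mg/L

124.161 mg/L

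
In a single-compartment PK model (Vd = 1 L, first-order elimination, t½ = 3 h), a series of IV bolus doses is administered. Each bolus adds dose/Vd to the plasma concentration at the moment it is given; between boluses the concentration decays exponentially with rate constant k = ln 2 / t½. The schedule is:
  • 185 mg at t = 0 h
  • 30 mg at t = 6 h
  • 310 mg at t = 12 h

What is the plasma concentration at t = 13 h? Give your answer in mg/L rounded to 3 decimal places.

261.177 mg/L

k = ln 2 / 3 = 0.23105 per h
Dose 1 (185 mg at t=0 h): 185·exp(−0.23105·13) = 9.177 mg/L
Dose 2 (30 mg at t=6 h): 30·exp(−0.23105·7) = 5.953 mg/L
Dose 3 (310 mg at t=12 h): 310·exp(−0.23105·1) = 246.047 mg/L
C(13) = 9.177 + 5.953 + 246.047 = 261.177 mg/L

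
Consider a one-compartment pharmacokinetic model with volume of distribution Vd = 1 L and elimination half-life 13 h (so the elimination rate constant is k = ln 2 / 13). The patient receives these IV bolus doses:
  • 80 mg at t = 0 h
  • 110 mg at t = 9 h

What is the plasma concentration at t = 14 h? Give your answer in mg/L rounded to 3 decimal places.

k = ln 2 / 13 = 0.05332 per h
Dose 1 (80 mg at t=0 h): 80·exp(−0.05332·14) = 37.923 mg/L
Dose 2 (110 mg at t=9 h): 110·exp(−0.05332·5) = 84.258 mg/L
C(14) = 37.923 + 84.258 = 122.181 mg/L

122.181 mg/L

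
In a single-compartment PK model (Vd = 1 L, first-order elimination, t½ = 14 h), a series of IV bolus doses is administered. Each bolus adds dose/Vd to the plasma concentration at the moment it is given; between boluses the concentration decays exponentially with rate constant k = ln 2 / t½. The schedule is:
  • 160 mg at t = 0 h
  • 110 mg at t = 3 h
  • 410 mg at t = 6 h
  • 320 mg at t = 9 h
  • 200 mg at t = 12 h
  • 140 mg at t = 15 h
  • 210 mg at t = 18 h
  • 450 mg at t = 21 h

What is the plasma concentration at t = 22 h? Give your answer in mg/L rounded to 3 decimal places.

1271.999 mg/L

k = ln 2 / 14 = 0.04951 per h
Dose 1 (160 mg at t=0 h): 160·exp(−0.04951·22) = 53.836 mg/L
Dose 2 (110 mg at t=3 h): 110·exp(−0.04951·19) = 42.939 mg/L
Dose 3 (410 mg at t=6 h): 410·exp(−0.04951·16) = 185.673 mg/L
Dose 4 (320 mg at t=9 h): 320·exp(−0.04951·13) = 168.121 mg/L
Dose 5 (200 mg at t=12 h): 200·exp(−0.04951·10) = 121.901 mg/L
Dose 6 (140 mg at t=15 h): 140·exp(−0.04951·7) = 98.995 mg/L
Dose 7 (210 mg at t=18 h): 210·exp(−0.04951·4) = 172.270 mg/L
Dose 8 (450 mg at t=21 h): 450·exp(−0.04951·1) = 428.263 mg/L
C(22) = 53.836 + 42.939 + 185.673 + 168.121 + 121.901 + 98.995 + 172.270 + 428.263 = 1271.999 mg/L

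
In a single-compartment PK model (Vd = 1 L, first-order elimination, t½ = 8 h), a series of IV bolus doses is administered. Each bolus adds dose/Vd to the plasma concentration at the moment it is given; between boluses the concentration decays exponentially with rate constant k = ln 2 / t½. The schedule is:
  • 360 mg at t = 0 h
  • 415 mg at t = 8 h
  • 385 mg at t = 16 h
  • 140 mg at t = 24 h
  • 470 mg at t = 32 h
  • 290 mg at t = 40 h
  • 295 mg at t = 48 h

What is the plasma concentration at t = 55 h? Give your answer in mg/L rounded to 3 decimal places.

336.779 mg/L

k = ln 2 / 8 = 0.08664 per h
Dose 1 (360 mg at t=0 h): 360·exp(−0.08664·55) = 3.067 mg/L
Dose 2 (415 mg at t=8 h): 415·exp(−0.08664·47) = 7.071 mg/L
Dose 3 (385 mg at t=16 h): 385·exp(−0.08664·39) = 13.120 mg/L
Dose 4 (140 mg at t=24 h): 140·exp(−0.08664·31) = 9.542 mg/L
Dose 5 (470 mg at t=32 h): 470·exp(−0.08664·23) = 64.067 mg/L
Dose 6 (290 mg at t=40 h): 290·exp(−0.08664·15) = 79.062 mg/L
Dose 7 (295 mg at t=48 h): 295·exp(−0.08664·7) = 160.850 mg/L
C(55) = 3.067 + 7.071 + 13.120 + 9.542 + 64.067 + 79.062 + 160.850 = 336.779 mg/L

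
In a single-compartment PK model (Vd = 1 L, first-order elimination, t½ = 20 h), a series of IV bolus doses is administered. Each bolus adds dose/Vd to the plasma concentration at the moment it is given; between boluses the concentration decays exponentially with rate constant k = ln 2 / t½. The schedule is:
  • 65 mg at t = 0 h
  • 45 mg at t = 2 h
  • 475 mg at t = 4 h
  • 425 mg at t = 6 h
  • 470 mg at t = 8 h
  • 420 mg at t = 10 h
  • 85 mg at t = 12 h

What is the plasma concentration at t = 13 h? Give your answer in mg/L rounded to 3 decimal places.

k = ln 2 / 20 = 0.03466 per h
Dose 1 (65 mg at t=0 h): 65·exp(−0.03466·13) = 41.423 mg/L
Dose 2 (45 mg at t=2 h): 45·exp(−0.03466·11) = 30.736 mg/L
Dose 3 (475 mg at t=4 h): 475·exp(−0.03466·9) = 347.720 mg/L
Dose 4 (425 mg at t=6 h): 425·exp(−0.03466·7) = 333.448 mg/L
Dose 5 (470 mg at t=8 h): 470·exp(−0.03466·5) = 395.221 mg/L
Dose 6 (420 mg at t=10 h): 420·exp(−0.03466·3) = 378.525 mg/L
Dose 7 (85 mg at t=12 h): 85·exp(−0.03466·1) = 82.105 mg/L
C(13) = 41.423 + 30.736 + 347.720 + 333.448 + 395.221 + 378.525 + 82.105 = 1609.179 mg/L

1609.179 mg/L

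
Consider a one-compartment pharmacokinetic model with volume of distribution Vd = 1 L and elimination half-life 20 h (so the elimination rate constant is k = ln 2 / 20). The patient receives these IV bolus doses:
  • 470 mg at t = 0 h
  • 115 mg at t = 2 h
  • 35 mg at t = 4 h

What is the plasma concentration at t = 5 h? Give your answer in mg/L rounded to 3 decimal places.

532.673 mg/L

k = ln 2 / 20 = 0.03466 per h
Dose 1 (470 mg at t=0 h): 470·exp(−0.03466·5) = 395.221 mg/L
Dose 2 (115 mg at t=2 h): 115·exp(−0.03466·3) = 103.644 mg/L
Dose 3 (35 mg at t=4 h): 35·exp(−0.03466·1) = 33.808 mg/L
C(5) = 395.221 + 103.644 + 33.808 = 532.673 mg/L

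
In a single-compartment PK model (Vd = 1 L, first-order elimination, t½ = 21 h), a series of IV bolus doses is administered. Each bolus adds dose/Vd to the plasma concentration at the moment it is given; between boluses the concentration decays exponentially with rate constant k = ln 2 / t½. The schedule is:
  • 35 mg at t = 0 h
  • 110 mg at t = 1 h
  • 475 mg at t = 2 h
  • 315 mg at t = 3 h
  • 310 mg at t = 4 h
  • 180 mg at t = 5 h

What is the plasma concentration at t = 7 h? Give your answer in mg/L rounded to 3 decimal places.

1246.067 mg/L

k = ln 2 / 21 = 0.03301 per h
Dose 1 (35 mg at t=0 h): 35·exp(−0.03301·7) = 27.780 mg/L
Dose 2 (110 mg at t=1 h): 110·exp(−0.03301·6) = 90.237 mg/L
Dose 3 (475 mg at t=2 h): 475·exp(−0.03301·5) = 402.735 mg/L
Dose 4 (315 mg at t=3 h): 315·exp(−0.03301·4) = 276.040 mg/L
Dose 5 (310 mg at t=4 h): 310·exp(−0.03301·3) = 280.774 mg/L
Dose 6 (180 mg at t=5 h): 180·exp(−0.03301·2) = 168.501 mg/L
C(7) = 27.780 + 90.237 + 402.735 + 276.040 + 280.774 + 168.501 = 1246.067 mg/L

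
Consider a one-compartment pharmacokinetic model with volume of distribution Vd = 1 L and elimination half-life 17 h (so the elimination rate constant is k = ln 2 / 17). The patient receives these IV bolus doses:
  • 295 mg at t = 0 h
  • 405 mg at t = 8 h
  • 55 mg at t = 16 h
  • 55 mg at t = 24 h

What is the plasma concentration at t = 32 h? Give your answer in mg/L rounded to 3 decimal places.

k = ln 2 / 17 = 0.04077 per h
Dose 1 (295 mg at t=0 h): 295·exp(−0.04077·32) = 80.016 mg/L
Dose 2 (405 mg at t=8 h): 405·exp(−0.04077·24) = 152.220 mg/L
Dose 3 (55 mg at t=16 h): 55·exp(−0.04077·16) = 28.644 mg/L
Dose 4 (55 mg at t=24 h): 55·exp(−0.04077·8) = 39.692 mg/L
C(32) = 80.016 + 152.220 + 28.644 + 39.692 = 300.572 mg/L

300.572 mg/L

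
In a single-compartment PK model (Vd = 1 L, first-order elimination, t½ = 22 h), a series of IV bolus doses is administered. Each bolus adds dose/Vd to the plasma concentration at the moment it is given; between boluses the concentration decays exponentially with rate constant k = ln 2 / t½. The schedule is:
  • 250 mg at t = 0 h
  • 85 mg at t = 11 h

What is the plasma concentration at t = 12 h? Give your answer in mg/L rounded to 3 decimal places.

253.658 mg/L

k = ln 2 / 22 = 0.03151 per h
Dose 1 (250 mg at t=0 h): 250·exp(−0.03151·12) = 171.294 mg/L
Dose 2 (85 mg at t=11 h): 85·exp(−0.03151·1) = 82.364 mg/L
C(12) = 171.294 + 82.364 = 253.658 mg/L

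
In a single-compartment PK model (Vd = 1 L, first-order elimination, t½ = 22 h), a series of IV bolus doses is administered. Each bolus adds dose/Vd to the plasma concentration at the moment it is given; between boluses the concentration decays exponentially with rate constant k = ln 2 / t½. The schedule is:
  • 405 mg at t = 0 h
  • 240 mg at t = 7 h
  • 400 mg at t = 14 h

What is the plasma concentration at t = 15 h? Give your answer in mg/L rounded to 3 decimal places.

826.591 mg/L

k = ln 2 / 22 = 0.03151 per h
Dose 1 (405 mg at t=0 h): 405·exp(−0.03151·15) = 252.469 mg/L
Dose 2 (240 mg at t=7 h): 240·exp(−0.03151·8) = 186.529 mg/L
Dose 3 (400 mg at t=14 h): 400·exp(−0.03151·1) = 387.594 mg/L
C(15) = 252.469 + 186.529 + 387.594 = 826.591 mg/L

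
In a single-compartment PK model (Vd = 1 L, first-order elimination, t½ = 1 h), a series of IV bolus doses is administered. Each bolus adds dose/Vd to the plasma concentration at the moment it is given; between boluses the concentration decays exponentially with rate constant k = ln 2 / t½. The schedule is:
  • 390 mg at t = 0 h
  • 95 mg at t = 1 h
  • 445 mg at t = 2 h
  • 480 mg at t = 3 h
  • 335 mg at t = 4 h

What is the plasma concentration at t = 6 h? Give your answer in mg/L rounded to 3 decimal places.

k = ln 2 / 1 = 0.69315 per h
Dose 1 (390 mg at t=0 h): 390·exp(−0.69315·6) = 6.094 mg/L
Dose 2 (95 mg at t=1 h): 95·exp(−0.69315·5) = 2.969 mg/L
Dose 3 (445 mg at t=2 h): 445·exp(−0.69315·4) = 27.812 mg/L
Dose 4 (480 mg at t=3 h): 480·exp(−0.69315·3) = 60.000 mg/L
Dose 5 (335 mg at t=4 h): 335·exp(−0.69315·2) = 83.750 mg/L
C(6) = 6.094 + 2.969 + 27.812 + 60.000 + 83.750 = 180.625 mg/L

180.625 mg/L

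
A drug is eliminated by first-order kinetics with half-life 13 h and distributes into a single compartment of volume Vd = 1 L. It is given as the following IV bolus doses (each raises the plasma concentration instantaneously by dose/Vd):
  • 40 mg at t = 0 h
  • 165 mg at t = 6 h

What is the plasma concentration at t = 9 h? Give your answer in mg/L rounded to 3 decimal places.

k = ln 2 / 13 = 0.05332 per h
Dose 1 (40 mg at t=0 h): 40·exp(−0.05332·9) = 24.755 mg/L
Dose 2 (165 mg at t=6 h): 165·exp(−0.05332·3) = 140.610 mg/L
C(9) = 24.755 + 140.610 = 165.364 mg/L

165.364 mg/L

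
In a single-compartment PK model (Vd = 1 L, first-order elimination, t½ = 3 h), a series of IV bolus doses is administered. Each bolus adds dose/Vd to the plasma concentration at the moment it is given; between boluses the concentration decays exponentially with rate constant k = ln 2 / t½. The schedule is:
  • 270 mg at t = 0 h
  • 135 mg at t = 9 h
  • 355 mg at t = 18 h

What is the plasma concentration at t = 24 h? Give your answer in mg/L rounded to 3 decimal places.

94.023 mg/L

k = ln 2 / 3 = 0.23105 per h
Dose 1 (270 mg at t=0 h): 270·exp(−0.23105·24) = 1.055 mg/L
Dose 2 (135 mg at t=9 h): 135·exp(−0.23105·15) = 4.219 mg/L
Dose 3 (355 mg at t=18 h): 355·exp(−0.23105·6) = 88.750 mg/L
C(24) = 1.055 + 4.219 + 88.750 = 94.023 mg/L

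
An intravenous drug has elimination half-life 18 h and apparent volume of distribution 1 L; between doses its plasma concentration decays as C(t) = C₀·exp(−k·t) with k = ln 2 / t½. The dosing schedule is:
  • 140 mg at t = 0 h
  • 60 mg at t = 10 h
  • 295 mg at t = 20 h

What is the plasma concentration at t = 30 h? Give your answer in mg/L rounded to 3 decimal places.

k = ln 2 / 18 = 0.03851 per h
Dose 1 (140 mg at t=0 h): 140·exp(−0.03851·30) = 44.097 mg/L
Dose 2 (60 mg at t=10 h): 60·exp(−0.03851·20) = 27.776 mg/L
Dose 3 (295 mg at t=20 h): 295·exp(−0.03851·10) = 200.717 mg/L
C(30) = 44.097 + 27.776 + 200.717 = 272.590 mg/L

272.590 mg/L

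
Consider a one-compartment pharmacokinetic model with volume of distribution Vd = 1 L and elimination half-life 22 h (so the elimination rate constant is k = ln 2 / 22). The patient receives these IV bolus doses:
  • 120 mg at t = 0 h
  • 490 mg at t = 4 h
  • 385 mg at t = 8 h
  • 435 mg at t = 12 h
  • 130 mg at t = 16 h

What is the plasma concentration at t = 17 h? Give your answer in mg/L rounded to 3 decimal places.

k = ln 2 / 22 = 0.03151 per h
Dose 1 (120 mg at t=0 h): 120·exp(−0.03151·17) = 70.237 mg/L
Dose 2 (490 mg at t=4 h): 490·exp(−0.03151·13) = 325.323 mg/L
Dose 3 (385 mg at t=8 h): 385·exp(−0.03151·9) = 289.943 mg/L
Dose 4 (435 mg at t=12 h): 435·exp(−0.03151·5) = 371.598 mg/L
Dose 5 (130 mg at t=16 h): 130·exp(−0.03151·1) = 125.968 mg/L
C(17) = 70.237 + 325.323 + 289.943 + 371.598 + 125.968 = 1183.069 mg/L

1183.069 mg/L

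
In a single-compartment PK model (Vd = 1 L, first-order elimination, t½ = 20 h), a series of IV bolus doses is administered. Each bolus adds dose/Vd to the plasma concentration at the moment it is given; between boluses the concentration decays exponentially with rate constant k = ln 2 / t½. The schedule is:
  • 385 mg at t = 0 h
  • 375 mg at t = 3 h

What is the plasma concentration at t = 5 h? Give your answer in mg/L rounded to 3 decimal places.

673.632 mg/L

k = ln 2 / 20 = 0.03466 per h
Dose 1 (385 mg at t=0 h): 385·exp(−0.03466·5) = 323.745 mg/L
Dose 2 (375 mg at t=3 h): 375·exp(−0.03466·2) = 349.887 mg/L
C(5) = 323.745 + 349.887 = 673.632 mg/L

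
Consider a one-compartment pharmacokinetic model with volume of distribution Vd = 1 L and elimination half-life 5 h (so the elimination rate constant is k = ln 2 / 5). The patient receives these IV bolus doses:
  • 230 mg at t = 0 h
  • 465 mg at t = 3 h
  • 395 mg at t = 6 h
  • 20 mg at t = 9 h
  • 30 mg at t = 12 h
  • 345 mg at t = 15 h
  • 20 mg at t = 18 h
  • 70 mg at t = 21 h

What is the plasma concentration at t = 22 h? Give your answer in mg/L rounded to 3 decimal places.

k = ln 2 / 5 = 0.13863 per h
Dose 1 (230 mg at t=0 h): 230·exp(−0.13863·22) = 10.894 mg/L
Dose 2 (465 mg at t=3 h): 465·exp(−0.13863·19) = 33.384 mg/L
Dose 3 (395 mg at t=6 h): 395·exp(−0.13863·16) = 42.983 mg/L
Dose 4 (20 mg at t=9 h): 20·exp(−0.13863·13) = 3.299 mg/L
Dose 5 (30 mg at t=12 h): 30·exp(−0.13863·10) = 7.500 mg/L
Dose 6 (345 mg at t=15 h): 345·exp(−0.13863·7) = 130.731 mg/L
Dose 7 (20 mg at t=18 h): 20·exp(−0.13863·4) = 11.487 mg/L
Dose 8 (70 mg at t=21 h): 70·exp(−0.13863·1) = 60.939 mg/L
C(22) = 10.894 + 33.384 + 42.983 + 3.299 + 7.500 + 130.731 + 11.487 + 60.939 = 301.217 mg/L

301.217 mg/L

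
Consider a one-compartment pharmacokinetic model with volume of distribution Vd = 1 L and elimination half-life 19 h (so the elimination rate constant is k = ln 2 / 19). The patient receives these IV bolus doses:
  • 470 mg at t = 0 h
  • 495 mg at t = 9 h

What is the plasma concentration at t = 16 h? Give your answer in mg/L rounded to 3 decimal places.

645.621 mg/L

k = ln 2 / 19 = 0.03648 per h
Dose 1 (470 mg at t=0 h): 470·exp(−0.03648·16) = 262.180 mg/L
Dose 2 (495 mg at t=9 h): 495·exp(−0.03648·7) = 383.442 mg/L
C(16) = 262.180 + 383.442 = 645.621 mg/L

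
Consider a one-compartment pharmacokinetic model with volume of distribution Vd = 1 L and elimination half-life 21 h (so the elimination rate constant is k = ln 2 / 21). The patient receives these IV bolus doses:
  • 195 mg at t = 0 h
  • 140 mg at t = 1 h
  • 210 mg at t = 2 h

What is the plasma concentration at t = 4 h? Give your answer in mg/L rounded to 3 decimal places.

k = ln 2 / 21 = 0.03301 per h
Dose 1 (195 mg at t=0 h): 195·exp(−0.03301·4) = 170.882 mg/L
Dose 2 (140 mg at t=1 h): 140·exp(−0.03301·3) = 126.801 mg/L
Dose 3 (210 mg at t=2 h): 210·exp(−0.03301·2) = 196.585 mg/L
C(4) = 170.882 + 126.801 + 196.585 = 494.268 mg/L

494.268 mg/L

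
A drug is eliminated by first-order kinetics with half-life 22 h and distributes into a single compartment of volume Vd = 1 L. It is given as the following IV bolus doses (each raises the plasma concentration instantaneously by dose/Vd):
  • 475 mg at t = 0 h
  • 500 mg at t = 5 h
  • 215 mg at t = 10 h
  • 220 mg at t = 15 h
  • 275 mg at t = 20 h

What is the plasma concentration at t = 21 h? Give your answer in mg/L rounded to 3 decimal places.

k = ln 2 / 22 = 0.03151 per h
Dose 1 (475 mg at t=0 h): 475·exp(−0.03151·21) = 245.102 mg/L
Dose 2 (500 mg at t=5 h): 500·exp(−0.03151·16) = 302.022 mg/L
Dose 3 (215 mg at t=10 h): 215·exp(−0.03151·11) = 152.028 mg/L
Dose 4 (220 mg at t=15 h): 220·exp(−0.03151·6) = 182.106 mg/L
Dose 5 (275 mg at t=20 h): 275·exp(−0.03151·1) = 266.471 mg/L
C(21) = 245.102 + 302.022 + 152.028 + 182.106 + 266.471 = 1147.729 mg/L

1147.729 mg/L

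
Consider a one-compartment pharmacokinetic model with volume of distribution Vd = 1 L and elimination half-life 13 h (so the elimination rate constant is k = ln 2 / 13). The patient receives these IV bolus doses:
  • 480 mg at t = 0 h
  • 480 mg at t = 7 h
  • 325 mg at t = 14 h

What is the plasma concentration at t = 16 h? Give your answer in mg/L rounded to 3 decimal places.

793.704 mg/L

k = ln 2 / 13 = 0.05332 per h
Dose 1 (480 mg at t=0 h): 480·exp(−0.05332·16) = 204.523 mg/L
Dose 2 (480 mg at t=7 h): 480·exp(−0.05332·9) = 297.054 mg/L
Dose 3 (325 mg at t=14 h): 325·exp(−0.05332·2) = 292.127 mg/L
C(16) = 204.523 + 297.054 + 292.127 = 793.704 mg/L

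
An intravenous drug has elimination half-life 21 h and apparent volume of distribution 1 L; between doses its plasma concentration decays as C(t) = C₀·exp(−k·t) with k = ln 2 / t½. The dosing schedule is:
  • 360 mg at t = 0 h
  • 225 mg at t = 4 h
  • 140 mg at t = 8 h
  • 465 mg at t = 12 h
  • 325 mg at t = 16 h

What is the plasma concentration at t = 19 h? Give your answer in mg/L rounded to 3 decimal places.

1090.228 mg/L

k = ln 2 / 21 = 0.03301 per h
Dose 1 (360 mg at t=0 h): 360·exp(−0.03301·19) = 192.284 mg/L
Dose 2 (225 mg at t=4 h): 225·exp(−0.03301·15) = 137.139 mg/L
Dose 3 (140 mg at t=8 h): 140·exp(−0.03301·11) = 97.375 mg/L
Dose 4 (465 mg at t=12 h): 465·exp(−0.03301·7) = 369.071 mg/L
Dose 5 (325 mg at t=16 h): 325·exp(−0.03301·3) = 294.360 mg/L
C(19) = 192.284 + 137.139 + 97.375 + 369.071 + 294.360 = 1090.228 mg/L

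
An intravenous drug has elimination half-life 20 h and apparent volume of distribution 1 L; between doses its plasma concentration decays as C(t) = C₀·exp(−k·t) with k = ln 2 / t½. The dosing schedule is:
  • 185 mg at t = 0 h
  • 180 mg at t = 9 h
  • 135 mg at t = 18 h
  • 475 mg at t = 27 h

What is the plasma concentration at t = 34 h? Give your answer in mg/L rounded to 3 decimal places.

k = ln 2 / 20 = 0.03466 per h
Dose 1 (185 mg at t=0 h): 185·exp(−0.03466·34) = 56.940 mg/L
Dose 2 (180 mg at t=9 h): 180·exp(−0.03466·25) = 75.681 mg/L
Dose 3 (135 mg at t=18 h): 135·exp(−0.03466·16) = 77.537 mg/L
Dose 4 (475 mg at t=27 h): 475·exp(−0.03466·7) = 372.677 mg/L
C(34) = 56.940 + 75.681 + 77.537 + 372.677 = 582.836 mg/L

582.836 mg/L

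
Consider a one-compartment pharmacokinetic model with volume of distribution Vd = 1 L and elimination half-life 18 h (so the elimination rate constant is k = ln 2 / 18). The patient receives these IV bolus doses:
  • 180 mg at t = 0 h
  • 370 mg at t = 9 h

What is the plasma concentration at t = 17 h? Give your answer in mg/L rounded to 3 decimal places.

365.434 mg/L

k = ln 2 / 18 = 0.03851 per h
Dose 1 (180 mg at t=0 h): 180·exp(−0.03851·17) = 93.533 mg/L
Dose 2 (370 mg at t=9 h): 370·exp(−0.03851·8) = 271.901 mg/L
C(17) = 93.533 + 271.901 = 365.434 mg/L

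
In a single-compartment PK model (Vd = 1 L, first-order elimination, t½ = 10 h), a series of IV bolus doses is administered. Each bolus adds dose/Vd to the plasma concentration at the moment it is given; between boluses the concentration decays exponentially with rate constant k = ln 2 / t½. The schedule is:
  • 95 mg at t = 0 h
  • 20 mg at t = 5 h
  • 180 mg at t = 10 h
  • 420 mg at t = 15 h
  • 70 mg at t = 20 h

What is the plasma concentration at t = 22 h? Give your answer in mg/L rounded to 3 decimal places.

424.660 mg/L

k = ln 2 / 10 = 0.06931 per h
Dose 1 (95 mg at t=0 h): 95·exp(−0.06931·22) = 20.676 mg/L
Dose 2 (20 mg at t=5 h): 20·exp(−0.06931·17) = 6.156 mg/L
Dose 3 (180 mg at t=10 h): 180·exp(−0.06931·12) = 78.350 mg/L
Dose 4 (420 mg at t=15 h): 420·exp(−0.06931·7) = 258.540 mg/L
Dose 5 (70 mg at t=20 h): 70·exp(−0.06931·2) = 60.939 mg/L
C(22) = 20.676 + 6.156 + 78.350 + 258.540 + 60.939 = 424.660 mg/L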